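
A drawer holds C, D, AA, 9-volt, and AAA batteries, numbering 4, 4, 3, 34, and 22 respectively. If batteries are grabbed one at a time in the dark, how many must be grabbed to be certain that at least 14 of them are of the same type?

In the worst case we take at most 13 of each type, but all 4 C, all 4 D, and all 3 AA (fewer than 13), giving 4 + 4 + 3 + 13 + 13 = 37.
One more battery then forces some type to 14, so 37 + 1 = 38.

38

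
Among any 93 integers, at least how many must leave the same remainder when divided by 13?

8

The 93 integers fall into 13 residue classes modulo 13.
If each of the 13 residue classes modulo 13 held at most 7, the total would be at most 13 × 7 = 91 < 93, a contradiction.
So at least one holds ⌈93/13⌉ = 8.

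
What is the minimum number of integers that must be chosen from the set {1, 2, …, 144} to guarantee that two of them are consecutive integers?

73

Partition {1, …, 144} into 72 pairs: {1,2}, {3,4}, …, {143,144}.
Choosing 72 integers — say the 72 even numbers 2, 4, …, 144 — takes one from each pair and avoids the property.
Choosing 73 forces two into the same pair by pigeonhole, and those are consecutive. So 73.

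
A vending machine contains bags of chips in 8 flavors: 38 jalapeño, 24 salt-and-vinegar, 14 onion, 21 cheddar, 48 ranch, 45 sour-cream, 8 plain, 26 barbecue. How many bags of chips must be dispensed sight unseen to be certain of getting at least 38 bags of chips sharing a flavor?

205

In the worst case we take at most 37 of each flavor, but all 24 salt-and-vinegar, all 14 onion, all 21 cheddar, all 8 plain, and all 26 barbecue (fewer than 37), giving 37 + 24 + 14 + 21 + 37 + 37 + 8 + 26 = 204.
One more bag of chips then forces some flavor to 38, so 204 + 1 = 205.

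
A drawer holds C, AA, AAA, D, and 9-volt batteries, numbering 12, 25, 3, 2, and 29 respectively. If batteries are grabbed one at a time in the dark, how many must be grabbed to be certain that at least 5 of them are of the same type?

Treat the 5 types as pigeonholes.
In the worst case we take at most 4 of each type, but all 3 AAA and all 2 D (fewer than 4), giving 4 + 4 + 3 + 2 + 4 = 17.
One more battery then forces some type to 5, so 17 + 1 = 18.

18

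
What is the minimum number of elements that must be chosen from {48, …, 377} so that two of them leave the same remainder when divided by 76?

Group the integers by remainder mod 76; there are 76 residue classes, each nonempty in this range.
Choosing one from each class (76 integers) avoids any shared remainder.
One more choice must repeat a class, so two differ by a multiple of 76. Hence 76 + 1 = 77.

77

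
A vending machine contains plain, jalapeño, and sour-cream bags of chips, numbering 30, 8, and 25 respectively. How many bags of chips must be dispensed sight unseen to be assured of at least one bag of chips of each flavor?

The hardest flavor to obtain is jalapeño: we could draw every other bag of chips first — 63 − 8 = 55 bags of chips — without a single jalapeño one.
The next draw must be jalapeño, so 55 + 1 = 56.

56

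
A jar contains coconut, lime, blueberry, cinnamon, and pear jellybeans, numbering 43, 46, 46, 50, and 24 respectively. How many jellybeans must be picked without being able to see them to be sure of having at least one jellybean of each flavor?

The hardest flavor to obtain is pear: we could draw every other jellybean first — 209 − 24 = 185 jellybeans — without a single pear one.
The next draw must be pear, so 185 + 1 = 186.

186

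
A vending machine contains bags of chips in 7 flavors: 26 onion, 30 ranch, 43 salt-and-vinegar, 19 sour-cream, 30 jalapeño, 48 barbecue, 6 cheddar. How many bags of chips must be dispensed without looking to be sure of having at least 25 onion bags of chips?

201

The worst case draws every non-onion bag of chips first: 30 + 43 + 19 + 30 + 48 + 6 = 176.
The next 25 draws are then forced to be onion, giving 176 + 25 = 201.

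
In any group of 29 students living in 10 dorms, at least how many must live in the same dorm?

3

If each of the 10 dorms held at most 2, the total would be at most 10 × 2 = 20 < 29, a contradiction.
So at least one holds ⌈29/10⌉ = 3.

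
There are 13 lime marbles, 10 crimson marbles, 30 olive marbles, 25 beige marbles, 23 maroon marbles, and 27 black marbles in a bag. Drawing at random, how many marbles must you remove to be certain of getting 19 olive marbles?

117

The worst case draws every non-olive marble first: 13 + 10 + 25 + 23 + 27 = 98.
The next 19 draws are then forced to be olive, giving 98 + 19 = 117.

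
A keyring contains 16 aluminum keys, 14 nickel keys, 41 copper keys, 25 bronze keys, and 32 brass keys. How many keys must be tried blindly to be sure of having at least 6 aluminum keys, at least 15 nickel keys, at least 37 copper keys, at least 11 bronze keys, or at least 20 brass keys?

85

The worst case stops just short of every target: 5 aluminum, 14 nickel, 36 copper, 10 bronze, 19 brass — 5 + 14 + 36 + 10 + 19 = 84 keys.
One more key must push some type to its target, so 84 + 1 = 85.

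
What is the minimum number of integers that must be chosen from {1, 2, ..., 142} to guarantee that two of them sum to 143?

72

Partition {1, …, 142} into 71 pairs: {1,142}, {2,141}, …, {71,72}.
Choosing 71 integers — say the integers 1 through 71 — takes one from each pair and avoids the property.
Choosing 72 forces two into the same pair by pigeonhole, and those sum to 143. So 72.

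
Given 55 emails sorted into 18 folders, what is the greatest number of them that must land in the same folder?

If each of the 18 folders held at most 3, the total would be at most 18 × 3 = 54 < 55, a contradiction.
So at least one holds ⌈55/18⌉ = 4.

4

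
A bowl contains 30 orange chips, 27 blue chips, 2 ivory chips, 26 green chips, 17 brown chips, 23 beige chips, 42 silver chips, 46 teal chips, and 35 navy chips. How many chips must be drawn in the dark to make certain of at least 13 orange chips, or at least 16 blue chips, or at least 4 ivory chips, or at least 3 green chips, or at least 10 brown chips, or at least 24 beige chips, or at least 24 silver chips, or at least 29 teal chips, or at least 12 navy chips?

126

The worst case stops just short of every target: 12 orange, 15 blue, all 2 ivory, 2 green, 9 brown, 23 beige, 23 silver, 28 teal, 11 navy — 12 + 15 + 2 + 2 + 9 + 23 + 23 + 28 + 11 = 125 chips.
One more chip must push some color to its target, so 125 + 1 = 126.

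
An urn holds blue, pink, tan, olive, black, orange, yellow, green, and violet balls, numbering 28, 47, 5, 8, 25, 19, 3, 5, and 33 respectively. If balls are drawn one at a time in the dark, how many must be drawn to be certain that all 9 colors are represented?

The hardest color to obtain is yellow: we could draw every other ball first — 173 − 3 = 170 balls — without a single yellow one.
The next draw must be yellow, so 170 + 1 = 171.

171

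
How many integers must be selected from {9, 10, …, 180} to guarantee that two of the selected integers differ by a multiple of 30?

31

Use the pigeonhole principle on residue classes: group the integers by remainder mod 30; there are 30 residue classes, each nonempty in this range.
Choosing one from each class (30 integers) avoids any shared remainder.
One more choice must repeat a class, so two differ by a multiple of 30. Hence 30 + 1 = 31.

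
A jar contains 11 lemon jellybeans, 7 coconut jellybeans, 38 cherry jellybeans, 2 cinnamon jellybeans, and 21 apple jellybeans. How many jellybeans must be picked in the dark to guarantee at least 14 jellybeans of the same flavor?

47

In the worst case we take at most 13 of each flavor, but all 11 lemon, all 7 coconut, and all 2 cinnamon (fewer than 13), giving 11 + 7 + 13 + 2 + 13 = 46.
One more jellybean then forces some flavor to 14, so 46 + 1 = 47.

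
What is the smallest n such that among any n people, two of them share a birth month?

13

There are 12 months of the year acting as pigeonholes.
With 12 people we could place one in each, avoiding any repeat.
One more forces some class to hold 2, so 12 + 1 = 13.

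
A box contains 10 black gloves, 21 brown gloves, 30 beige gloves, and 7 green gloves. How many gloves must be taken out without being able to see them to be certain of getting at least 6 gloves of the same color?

21

The worst case takes 5 gloves of each color without reaching 6 of any: 4 × 5 = 20.
The next glove must bring some color to 6, so 20 + 1 = 21.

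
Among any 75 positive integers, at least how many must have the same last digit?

8

There are 10 possible last digits, which serve as the pigeonholes.
If each of the 10 possible last digits held at most 7, the total would be at most 10 × 7 = 70 < 75, a contradiction.
So at least one holds ⌈75/10⌉ = 8.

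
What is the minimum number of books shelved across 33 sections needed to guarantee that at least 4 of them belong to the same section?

There are 33 sections acting as pigeonholes.
With 33 × 3 = 99 books we could place exactly 3 in each, with no class reaching 4.
One more forces some class to hold 4, so 99 + 1 = 100.

100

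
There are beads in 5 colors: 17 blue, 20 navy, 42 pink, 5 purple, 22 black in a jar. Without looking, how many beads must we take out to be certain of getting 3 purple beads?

To avoid purple beads as long as possible, exhaust the other 4 colors first.
The worst case draws every non-purple bead first: 17 + 20 + 42 + 22 = 101.
The next 3 draws are then forced to be purple, giving 101 + 3 = 104.

104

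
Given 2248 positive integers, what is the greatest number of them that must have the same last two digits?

23

If each of the 100 possible two-digit endings held at most 22, the total would be at most 100 × 22 = 2200 < 2248, a contradiction.
So at least one holds ⌈2248/100⌉ = 23.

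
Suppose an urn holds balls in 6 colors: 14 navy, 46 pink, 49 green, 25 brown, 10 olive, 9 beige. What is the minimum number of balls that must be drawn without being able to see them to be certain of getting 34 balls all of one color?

125

Treat the 6 colors as pigeonholes.
In the worst case we take at most 33 of each color, but all 14 navy, all 25 brown, all 10 olive, and all 9 beige (fewer than 33), giving 14 + 33 + 33 + 25 + 10 + 9 = 124.
One more ball then forces some color to 34, so 124 + 1 = 125.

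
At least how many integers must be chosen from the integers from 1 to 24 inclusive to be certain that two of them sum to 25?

13

Partition {1, …, 24} into 12 pairs: {1,24}, {2,23}, …, {12,13}.
Choosing 12 integers — say the integers 1 through 12 — takes one from each pair and avoids the property.
Choosing 13 forces two into the same pair by pigeonhole, and those sum to 25. So 13.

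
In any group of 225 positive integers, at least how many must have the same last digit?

If each of the 10 possible last digits held at most 22, the total would be at most 10 × 22 = 220 < 225, a contradiction.
So at least one holds ⌈225/10⌉ = 23.

23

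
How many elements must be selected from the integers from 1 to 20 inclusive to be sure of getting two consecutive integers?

11

Partition {1, …, 20} into 10 pairs: {1,2}, {3,4}, …, {19,20}.
Choosing 10 integers — say the 10 even numbers 2, 4, …, 20 — takes one from each pair and avoids the property.
Choosing 11 forces two into the same pair by pigeonhole, and those are consecutive. So 11.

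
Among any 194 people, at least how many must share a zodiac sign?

17

If each of the 12 zodiac signs held at most 16, the total would be at most 12 × 16 = 192 < 194, a contradiction.
So at least one holds ⌈194/12⌉ = 17.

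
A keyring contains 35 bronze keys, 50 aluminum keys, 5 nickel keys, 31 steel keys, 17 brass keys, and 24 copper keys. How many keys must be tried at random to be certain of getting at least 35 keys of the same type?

Treat the 6 types as pigeonholes.
In the worst case we take at most 34 of each type, but all 5 nickel, all 31 steel, all 17 brass, and all 24 copper (fewer than 34), giving 34 + 34 + 5 + 31 + 17 + 24 = 145.
One more key then forces some type to 35, so 145 + 1 = 146.

146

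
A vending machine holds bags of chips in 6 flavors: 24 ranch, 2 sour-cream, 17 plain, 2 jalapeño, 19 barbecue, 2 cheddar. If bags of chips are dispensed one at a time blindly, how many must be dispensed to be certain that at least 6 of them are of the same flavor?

In the worst case we take at most 5 of each flavor, but all 2 sour-cream, all 2 jalapeño, and all 2 cheddar (fewer than 5), giving 5 + 2 + 5 + 2 + 5 + 2 = 21.
One more bag of chips then forces some flavor to 6, so 21 + 1 = 22.

22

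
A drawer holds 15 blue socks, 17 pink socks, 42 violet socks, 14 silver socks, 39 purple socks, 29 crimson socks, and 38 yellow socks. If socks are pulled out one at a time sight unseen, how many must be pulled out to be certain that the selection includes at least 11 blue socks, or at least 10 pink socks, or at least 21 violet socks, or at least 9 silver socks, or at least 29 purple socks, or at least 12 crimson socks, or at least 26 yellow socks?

112

Each of the 7 colors has its own threshold; avoid all of them simultaneously.
The worst case stops just short of every target: 10 blue, 9 pink, 20 violet, 8 silver, 28 purple, 11 crimson, 25 yellow — 10 + 9 + 20 + 8 + 28 + 11 + 25 = 111 socks.
One more sock must push some color to its target, so 111 + 1 = 112.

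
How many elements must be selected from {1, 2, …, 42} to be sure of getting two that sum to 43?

Partition {1, …, 42} into 21 pairs: {1,42}, {2,41}, …, {21,22}.
Choosing 21 integers — say the integers 1 through 21 — takes one from each pair and avoids the property.
Choosing 22 forces two into the same pair by pigeonhole, and those sum to 43. So 22.

22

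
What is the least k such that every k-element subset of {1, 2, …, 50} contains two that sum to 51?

Partition {1, …, 50} into 25 pairs: {1,50}, {2,49}, …, {25,26}.
Choosing 25 integers — say the integers 1 through 25 — takes one from each pair and avoids the property.
Choosing 26 forces two into the same pair by pigeonhole, and those sum to 51. So 26.

26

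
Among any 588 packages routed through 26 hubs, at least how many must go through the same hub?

The 588 packages fall into 26 hubs.
If each of the 26 hubs held at most 22, the total would be at most 26 × 22 = 572 < 588, a contradiction.
So at least one holds ⌈588/26⌉ = 23.

23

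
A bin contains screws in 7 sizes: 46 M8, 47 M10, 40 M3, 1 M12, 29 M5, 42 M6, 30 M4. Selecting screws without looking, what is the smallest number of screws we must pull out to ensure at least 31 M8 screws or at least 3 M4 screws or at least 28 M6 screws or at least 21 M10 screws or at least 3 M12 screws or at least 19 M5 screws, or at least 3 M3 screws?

Each of the 7 sizes has its own threshold; avoid all of them simultaneously.
The worst case stops just short of every target: 30 M8, 20 M10, 2 M3, all 1 M12, 18 M5, 27 M6, 2 M4 — 30 + 20 + 2 + 1 + 18 + 27 + 2 = 100 screws.
One more screw must push some size to its target, so 100 + 1 = 101.

101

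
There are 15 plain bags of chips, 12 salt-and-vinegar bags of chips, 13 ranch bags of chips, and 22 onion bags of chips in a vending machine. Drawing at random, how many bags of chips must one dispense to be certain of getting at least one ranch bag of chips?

The worst case draws every non-ranch bag of chips first: 15 + 12 + 22 = 49.
The next draw is then forced to be ranch, giving 49 + 1 = 50.

50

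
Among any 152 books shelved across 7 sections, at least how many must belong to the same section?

22

The 152 books fall into 7 sections.
If each of the 7 sections held at most 21, the total would be at most 7 × 21 = 147 < 152, a contradiction.
So at least one holds ⌈152/7⌉ = 22.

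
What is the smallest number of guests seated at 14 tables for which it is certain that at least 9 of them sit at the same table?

113

There are 14 tables acting as pigeonholes.
With 14 × 8 = 112 guests we could place exactly 8 in each, with no class reaching 9.
One more forces some class to hold 9, so 112 + 1 = 113.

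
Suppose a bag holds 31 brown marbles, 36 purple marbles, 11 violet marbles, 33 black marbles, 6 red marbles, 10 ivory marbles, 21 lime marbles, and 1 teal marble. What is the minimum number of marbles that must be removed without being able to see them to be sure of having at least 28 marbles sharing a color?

131

In the worst case we take at most 27 of each color, but all 11 violet, all 6 red, all 10 ivory, all 21 lime, and all 1 teal (fewer than 27), giving 27 + 27 + 11 + 27 + 6 + 10 + 21 + 1 = 130.
One more marble then forces some color to 28, so 130 + 1 = 131.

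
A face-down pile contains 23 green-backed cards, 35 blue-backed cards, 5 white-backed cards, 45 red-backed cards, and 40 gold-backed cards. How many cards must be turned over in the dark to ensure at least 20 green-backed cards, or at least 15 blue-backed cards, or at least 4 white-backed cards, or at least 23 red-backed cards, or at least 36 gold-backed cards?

94

Each of the 5 back colors has its own threshold; avoid all of them simultaneously.
The worst case stops just short of every target: 19 green-backed, 14 blue-backed, 3 white-backed, 22 red-backed, 35 gold-backed — 19 + 14 + 3 + 22 + 35 = 93 cards.
One more card must push some back color to its target, so 93 + 1 = 94.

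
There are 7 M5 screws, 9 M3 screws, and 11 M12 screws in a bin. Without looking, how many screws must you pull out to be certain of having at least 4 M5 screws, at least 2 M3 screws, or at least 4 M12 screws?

8

The worst case stops just short of every target: 3 M5, 1 M3, 3 M12 — 3 + 1 + 3 = 7 screws.
One more screw must push some size to its target, so 7 + 1 = 8.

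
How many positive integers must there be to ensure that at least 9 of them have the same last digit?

81

There are 10 possible last digits acting as pigeonholes.
With 10 × 8 = 80 positive integers we could place exactly 8 in each, with no class reaching 9.
One more forces some class to hold 9, so 80 + 1 = 81.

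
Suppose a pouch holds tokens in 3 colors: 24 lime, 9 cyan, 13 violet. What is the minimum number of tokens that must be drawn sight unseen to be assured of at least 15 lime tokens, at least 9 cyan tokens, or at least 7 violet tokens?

29

The worst case stops just short of every target: 14 lime, 8 cyan, 6 violet — 14 + 8 + 6 = 28 tokens.
One more token must push some color to its target, so 28 + 1 = 29.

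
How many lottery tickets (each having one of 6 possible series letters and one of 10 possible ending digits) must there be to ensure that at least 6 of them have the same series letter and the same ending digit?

301

There are 6 × 10 = 60 (series letter, ending digit) combinations acting as pigeonholes.
With 60 × 5 = 300 lottery tickets we could place exactly 5 in each, with no (series letter, ending digit) pair reaching 6.
One more forces some (series letter, ending digit) pair to hold 6, so 300 + 1 = 301.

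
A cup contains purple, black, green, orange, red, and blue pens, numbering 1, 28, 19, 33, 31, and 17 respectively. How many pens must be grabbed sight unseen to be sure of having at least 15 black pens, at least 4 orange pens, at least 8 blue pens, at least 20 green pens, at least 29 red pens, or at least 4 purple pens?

Each of the 6 ink colors has its own threshold; avoid all of them simultaneously.
The worst case stops just short of every target: all 1 purple, 14 black, 19 green, 3 orange, 28 red, 7 blue — 1 + 14 + 19 + 3 + 28 + 7 = 72 pens.
One more pen must push some ink color to its target, so 72 + 1 = 73.

73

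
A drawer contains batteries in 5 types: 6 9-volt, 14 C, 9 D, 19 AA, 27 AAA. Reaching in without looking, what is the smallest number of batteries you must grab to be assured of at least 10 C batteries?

71

To avoid C batteries as long as possible, exhaust the other 4 types first.
The worst case draws every non-C battery first: 6 + 9 + 19 + 27 = 61.
The next 10 draws are then forced to be C, giving 61 + 10 = 71.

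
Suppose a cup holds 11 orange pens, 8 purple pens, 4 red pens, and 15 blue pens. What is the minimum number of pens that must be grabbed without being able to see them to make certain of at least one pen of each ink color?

35

The hardest ink color to obtain is red: we could draw every other pen first — 38 − 4 = 34 pens — without a single red one.
The next draw must be red, so 34 + 1 = 35.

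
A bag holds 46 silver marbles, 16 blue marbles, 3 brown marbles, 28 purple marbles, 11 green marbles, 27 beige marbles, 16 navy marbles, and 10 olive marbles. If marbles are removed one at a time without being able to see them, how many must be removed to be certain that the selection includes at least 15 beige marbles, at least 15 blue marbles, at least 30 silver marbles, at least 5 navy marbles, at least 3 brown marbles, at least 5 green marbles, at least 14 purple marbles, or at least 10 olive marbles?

The worst case stops just short of every target: 29 silver, 14 blue, 2 brown, 13 purple, 4 green, 14 beige, 4 navy, 9 olive — 29 + 14 + 2 + 13 + 4 + 14 + 4 + 9 = 89 marbles.
One more marble must push some color to its target, so 89 + 1 = 90.

90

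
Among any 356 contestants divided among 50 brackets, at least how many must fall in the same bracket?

The 356 contestants fall into 50 brackets.
If each of the 50 brackets held at most 7, the total would be at most 50 × 7 = 350 < 356, a contradiction.
So at least one holds ⌈356/50⌉ = 8.

8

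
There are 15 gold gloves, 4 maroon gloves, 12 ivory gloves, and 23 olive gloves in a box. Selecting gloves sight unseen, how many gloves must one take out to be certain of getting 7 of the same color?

Treat the 4 colors as pigeonholes.
In the worst case we take at most 6 of each color, but all 4 maroon (fewer than 6), giving 6 + 4 + 6 + 6 = 22.
One more glove then forces some color to 7, so 22 + 1 = 23.

23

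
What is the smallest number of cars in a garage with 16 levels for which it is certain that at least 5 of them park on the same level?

65

There are 16 levels acting as pigeonholes.
With 16 × 4 = 64 cars we could place exactly 4 in each, with no class reaching 5.
One more forces some class to hold 5, so 64 + 1 = 65.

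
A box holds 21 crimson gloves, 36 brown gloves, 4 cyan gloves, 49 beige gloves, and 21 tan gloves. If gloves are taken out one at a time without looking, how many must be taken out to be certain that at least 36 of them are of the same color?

117

In the worst case we take at most 35 of each color, but all 21 crimson, all 4 cyan, and all 21 tan (fewer than 35), giving 21 + 35 + 4 + 35 + 21 = 116.
One more glove then forces some color to 36, so 116 + 1 = 117.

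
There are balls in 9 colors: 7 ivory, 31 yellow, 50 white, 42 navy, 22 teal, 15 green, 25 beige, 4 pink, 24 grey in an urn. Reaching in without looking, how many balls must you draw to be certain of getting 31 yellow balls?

The worst case draws every non-yellow ball first: 7 + 50 + 42 + 22 + 15 + 25 + 4 + 24 = 189.
The next 31 draws are then forced to be yellow, giving 189 + 31 = 220.

220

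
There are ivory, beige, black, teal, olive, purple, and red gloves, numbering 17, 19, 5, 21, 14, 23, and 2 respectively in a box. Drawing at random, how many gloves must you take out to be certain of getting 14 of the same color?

In the worst case we take at most 13 of each color, but all 5 black and all 2 red (fewer than 13), giving 13 + 13 + 5 + 13 + 13 + 13 + 2 = 72.
One more glove then forces some color to 14, so 72 + 1 = 73.

73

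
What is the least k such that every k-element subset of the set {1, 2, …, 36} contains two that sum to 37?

Partition {1, …, 36} into 18 pairs: {1,36}, {2,35}, …, {18,19}.
Choosing 18 integers — say the integers 1 through 18 — takes one from each pair and avoids the property.
Choosing 19 forces two into the same pair by pigeonhole, and those sum to 37. So 19.

19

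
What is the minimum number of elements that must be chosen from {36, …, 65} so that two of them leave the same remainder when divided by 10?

11

Use the pigeonhole principle on residue classes: group the integers by remainder mod 10; there are 10 residue classes, each nonempty in this range.
Choosing one from each class (10 integers) avoids any shared remainder.
One more choice must repeat a class, so two differ by a multiple of 10. Hence 10 + 1 = 11.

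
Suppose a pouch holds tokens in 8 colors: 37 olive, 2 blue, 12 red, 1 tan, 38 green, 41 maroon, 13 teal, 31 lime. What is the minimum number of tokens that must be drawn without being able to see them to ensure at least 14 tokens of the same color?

Treat the 8 colors as pigeonholes.
In the worst case we take at most 13 of each color, but all 2 blue, all 12 red, and all 1 tan (fewer than 13), giving 13 + 2 + 12 + 1 + 13 + 13 + 13 + 13 = 80.
One more token then forces some color to 14, so 80 + 1 = 81.

81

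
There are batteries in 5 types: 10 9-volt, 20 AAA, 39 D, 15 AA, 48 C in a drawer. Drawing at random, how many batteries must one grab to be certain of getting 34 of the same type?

112

Treat the 5 types as pigeonholes.
In the worst case we take at most 33 of each type, but all 10 9-volt, all 20 AAA, and all 15 AA (fewer than 33), giving 10 + 20 + 33 + 15 + 33 = 111.
One more battery then forces some type to 34, so 111 + 1 = 112.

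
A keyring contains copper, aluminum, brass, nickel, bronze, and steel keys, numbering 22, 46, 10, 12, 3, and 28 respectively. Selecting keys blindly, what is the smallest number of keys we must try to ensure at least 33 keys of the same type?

108

In the worst case we take at most 32 of each type, but all 22 copper, all 10 brass, all 12 nickel, all 3 bronze, and all 28 steel (fewer than 32), giving 22 + 32 + 10 + 12 + 3 + 28 = 107.
One more key then forces some type to 33, so 107 + 1 = 108.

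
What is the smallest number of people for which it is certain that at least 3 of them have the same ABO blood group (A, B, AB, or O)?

There are 4 ABO blood groups acting as pigeonholes.
With 4 × 2 = 8 people we could place exactly 2 in each, with no class reaching 3.
One more forces some class to hold 3, so 8 + 1 = 9.

9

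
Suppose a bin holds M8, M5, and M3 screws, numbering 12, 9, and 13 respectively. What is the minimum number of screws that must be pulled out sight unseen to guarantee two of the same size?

4

The worst case takes 1 screw of each size without reaching 2 of any: 3 × 1 = 3.
The next screw must bring some size to 2, so 3 + 1 = 4.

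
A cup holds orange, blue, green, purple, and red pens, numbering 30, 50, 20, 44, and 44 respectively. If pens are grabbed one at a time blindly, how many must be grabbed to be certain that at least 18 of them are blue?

156

The worst case draws every non-blue pen first: 30 + 20 + 44 + 44 = 138.
The next 18 draws are then forced to be blue, giving 138 + 18 = 156.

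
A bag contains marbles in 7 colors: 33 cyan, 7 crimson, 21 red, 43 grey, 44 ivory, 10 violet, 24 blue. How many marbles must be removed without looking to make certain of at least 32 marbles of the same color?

156

In the worst case we take at most 31 of each color, but all 7 crimson, all 21 red, all 10 violet, and all 24 blue (fewer than 31), giving 31 + 7 + 21 + 31 + 31 + 10 + 24 = 155.
One more marble then forces some color to 32, so 155 + 1 = 156.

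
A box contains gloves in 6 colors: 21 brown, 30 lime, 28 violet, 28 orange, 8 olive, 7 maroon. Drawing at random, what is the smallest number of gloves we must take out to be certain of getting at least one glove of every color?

The hardest color to obtain is maroon: we could draw every other glove first — 122 − 7 = 115 gloves — without a single maroon one.
The next draw must be maroon, so 115 + 1 = 116.

116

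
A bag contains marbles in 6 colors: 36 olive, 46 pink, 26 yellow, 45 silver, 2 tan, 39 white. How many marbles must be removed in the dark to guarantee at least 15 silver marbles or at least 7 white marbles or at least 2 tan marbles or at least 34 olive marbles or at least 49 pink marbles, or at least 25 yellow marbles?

125

Each of the 6 colors has its own threshold; avoid all of them simultaneously.
The worst case stops just short of every target: 33 olive, all 46 pink, 24 yellow, 14 silver, 1 tan, 6 white — 33 + 46 + 24 + 14 + 1 + 6 = 124 marbles.
One more marble must push some color to its target, so 124 + 1 = 125.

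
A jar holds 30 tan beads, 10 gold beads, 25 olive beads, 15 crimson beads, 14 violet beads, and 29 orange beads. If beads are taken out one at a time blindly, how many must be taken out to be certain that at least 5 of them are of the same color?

The worst case takes 4 beads of each color without reaching 5 of any: 6 × 4 = 24.
The next bead must bring some color to 5, so 24 + 1 = 25.

25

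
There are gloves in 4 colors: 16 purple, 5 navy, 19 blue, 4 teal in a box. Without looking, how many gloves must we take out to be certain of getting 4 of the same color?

13

Treat the 4 colors as pigeonholes.
The worst case takes 3 gloves of each color without reaching 4 of any: 4 × 3 = 12.
The next glove must bring some color to 4, so 12 + 1 = 13.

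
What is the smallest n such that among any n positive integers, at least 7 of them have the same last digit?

There are 10 possible last digits acting as pigeonholes.
With 10 × 6 = 60 positive integers we could place exactly 6 in each, with no class reaching 7.
One more forces some class to hold 7, so 60 + 1 = 61.

61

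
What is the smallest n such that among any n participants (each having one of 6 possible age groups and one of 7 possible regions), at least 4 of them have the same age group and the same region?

127

There are 6 × 7 = 42 (age group, region) combinations acting as pigeonholes.
With 42 × 3 = 126 participants we could place exactly 3 in each, with no (age group, region) pair reaching 4.
One more forces some (age group, region) pair to hold 4, so 126 + 1 = 127.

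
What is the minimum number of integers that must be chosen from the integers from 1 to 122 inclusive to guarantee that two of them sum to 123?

Partition {1, …, 122} into 61 pairs: {1,122}, {2,121}, …, {61,62}.
Choosing 61 integers — say the integers 1 through 61 — takes one from each pair and avoids the property.
Choosing 62 forces two into the same pair by pigeonhole, and those sum to 123. So 62.

62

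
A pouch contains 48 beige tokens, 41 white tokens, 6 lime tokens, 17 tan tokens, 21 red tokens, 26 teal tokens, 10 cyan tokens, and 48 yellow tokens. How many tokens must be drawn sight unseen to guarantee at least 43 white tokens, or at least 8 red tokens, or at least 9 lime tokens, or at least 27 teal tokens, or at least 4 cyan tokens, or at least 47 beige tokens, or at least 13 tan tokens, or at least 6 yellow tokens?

147

The worst case stops just short of every target: 46 beige, all 41 white, all 6 lime, 12 tan, 7 red, 26 teal, 3 cyan, 5 yellow — 46 + 41 + 6 + 12 + 7 + 26 + 3 + 5 = 146 tokens.
One more token must push some color to its target, so 146 + 1 = 147.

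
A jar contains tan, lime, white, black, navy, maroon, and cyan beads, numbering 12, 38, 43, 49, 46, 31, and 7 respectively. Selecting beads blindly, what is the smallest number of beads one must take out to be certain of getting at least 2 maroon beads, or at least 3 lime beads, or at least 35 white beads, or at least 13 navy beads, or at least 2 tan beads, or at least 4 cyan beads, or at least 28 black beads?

The worst case stops just short of every target: 1 tan, 2 lime, 34 white, 27 black, 12 navy, 1 maroon, 3 cyan — 1 + 2 + 34 + 27 + 12 + 1 + 3 = 80 beads.
One more bead must push some color to its target, so 80 + 1 = 81.

81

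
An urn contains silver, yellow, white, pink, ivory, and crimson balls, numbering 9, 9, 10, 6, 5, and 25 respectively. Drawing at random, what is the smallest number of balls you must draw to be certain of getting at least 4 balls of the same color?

19

Treat the 6 colors as pigeonholes.
The worst case takes 3 balls of each color without reaching 4 of any: 6 × 3 = 18.
The next ball must bring some color to 4, so 18 + 1 = 19.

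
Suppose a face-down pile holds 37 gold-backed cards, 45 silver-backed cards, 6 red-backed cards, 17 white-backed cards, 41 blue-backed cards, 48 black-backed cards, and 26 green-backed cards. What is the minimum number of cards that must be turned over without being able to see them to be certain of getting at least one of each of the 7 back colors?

The hardest back color to obtain is red-backed: we could draw every other card first — 220 − 6 = 214 cards — without a single red-backed one.
The next draw must be red-backed, so 214 + 1 = 215.

215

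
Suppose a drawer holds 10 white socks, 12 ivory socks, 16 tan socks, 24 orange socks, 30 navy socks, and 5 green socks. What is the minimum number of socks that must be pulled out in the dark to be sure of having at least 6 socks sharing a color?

31

The worst case takes 5 socks of each color without reaching 6 of any: 6 × 5 = 30.
The next sock must bring some color to 6, so 30 + 1 = 31.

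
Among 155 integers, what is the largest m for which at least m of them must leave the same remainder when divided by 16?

10

The 155 integers fall into 16 residue classes modulo 16.
If each of the 16 residue classes modulo 16 held at most 9, the total would be at most 16 × 9 = 144 < 155, a contradiction.
So at least one holds ⌈155/16⌉ = 10.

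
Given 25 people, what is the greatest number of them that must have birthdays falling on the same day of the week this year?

4

There are 7 days of the week, which serve as the pigeonholes.
If each of the 7 days of the week held at most 3, the total would be at most 7 × 3 = 21 < 25, a contradiction.
So at least one holds ⌈25/7⌉ = 4.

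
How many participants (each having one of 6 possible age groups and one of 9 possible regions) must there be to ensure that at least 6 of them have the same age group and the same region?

271

There are 6 × 9 = 54 (age group, region) combinations acting as pigeonholes.
With 54 × 5 = 270 participants we could place exactly 5 in each, with no (age group, region) pair reaching 6.
One more forces some (age group, region) pair to hold 6, so 270 + 1 = 271.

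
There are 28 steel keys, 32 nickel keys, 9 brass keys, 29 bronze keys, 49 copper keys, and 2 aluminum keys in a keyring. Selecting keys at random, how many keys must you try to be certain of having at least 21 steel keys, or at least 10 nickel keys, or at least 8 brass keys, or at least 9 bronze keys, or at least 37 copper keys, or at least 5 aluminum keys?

83

Each of the 6 types has its own threshold; avoid all of them simultaneously.
The worst case stops just short of every target: 20 steel, 9 nickel, 7 brass, 8 bronze, 36 copper, all 2 aluminum — 20 + 9 + 7 + 8 + 36 + 2 = 82 keys.
One more key must push some type to its target, so 82 + 1 = 83.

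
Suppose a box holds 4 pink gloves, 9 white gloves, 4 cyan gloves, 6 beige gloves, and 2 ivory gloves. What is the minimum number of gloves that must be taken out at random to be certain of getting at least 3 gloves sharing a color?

The worst case takes 2 gloves of each color without reaching 3 of any: 5 × 2 = 10.
The next glove must bring some color to 3, so 10 + 1 = 11.

11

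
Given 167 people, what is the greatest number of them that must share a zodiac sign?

14

There are 12 zodiac signs, which serve as the pigeonholes.
If each of the 12 zodiac signs held at most 13, the total would be at most 12 × 13 = 156 < 167, a contradiction.
So at least one holds ⌈167/12⌉ = 14.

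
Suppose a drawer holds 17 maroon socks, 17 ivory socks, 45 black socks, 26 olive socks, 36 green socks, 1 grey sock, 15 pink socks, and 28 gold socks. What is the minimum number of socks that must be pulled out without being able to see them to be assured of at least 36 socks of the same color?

175

Treat the 8 colors as pigeonholes.
In the worst case we take at most 35 of each color, but all 17 maroon, all 17 ivory, all 26 olive, all 1 grey, all 15 pink, and all 28 gold (fewer than 35), giving 17 + 17 + 35 + 26 + 35 + 1 + 15 + 28 = 174.
One more sock then forces some color to 36, so 174 + 1 = 175.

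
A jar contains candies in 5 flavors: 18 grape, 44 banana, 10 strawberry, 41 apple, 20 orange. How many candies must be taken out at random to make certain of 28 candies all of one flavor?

103

Treat the 5 flavors as pigeonholes.
In the worst case we take at most 27 of each flavor, but all 18 grape, all 10 strawberry, and all 20 orange (fewer than 27), giving 18 + 27 + 10 + 27 + 20 = 102.
One more candy then forces some flavor to 28, so 102 + 1 = 103.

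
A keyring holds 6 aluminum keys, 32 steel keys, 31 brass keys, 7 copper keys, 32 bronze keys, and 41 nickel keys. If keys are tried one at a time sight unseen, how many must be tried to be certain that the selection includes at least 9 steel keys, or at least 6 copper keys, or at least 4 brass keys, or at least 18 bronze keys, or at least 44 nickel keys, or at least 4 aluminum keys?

78

Each of the 6 types has its own threshold; avoid all of them simultaneously.
The worst case stops just short of every target: 3 aluminum, 8 steel, 3 brass, 5 copper, 17 bronze, all 41 nickel — 3 + 8 + 3 + 5 + 17 + 41 = 77 keys.
One more key must push some type to its target, so 77 + 1 = 78.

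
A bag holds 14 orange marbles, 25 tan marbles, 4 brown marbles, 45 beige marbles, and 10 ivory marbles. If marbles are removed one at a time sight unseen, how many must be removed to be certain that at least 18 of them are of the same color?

63

In the worst case we take at most 17 of each color, but all 14 orange, all 4 brown, and all 10 ivory (fewer than 17), giving 14 + 17 + 4 + 17 + 10 = 62.
One more marble then forces some color to 18, so 62 + 1 = 63.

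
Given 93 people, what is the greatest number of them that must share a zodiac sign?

8

The 93 people fall into 12 zodiac signs.
If each of the 12 zodiac signs held at most 7, the total would be at most 12 × 7 = 84 < 93, a contradiction.
So at least one holds ⌈93/12⌉ = 8.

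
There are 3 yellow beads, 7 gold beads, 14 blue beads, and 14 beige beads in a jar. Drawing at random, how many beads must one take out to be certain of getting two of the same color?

5

Treat the 4 colors as pigeonholes.
The worst case takes 1 bead of each color without reaching 2 of any: 4 × 1 = 4.
The next bead must bring some color to 2, so 4 + 1 = 5.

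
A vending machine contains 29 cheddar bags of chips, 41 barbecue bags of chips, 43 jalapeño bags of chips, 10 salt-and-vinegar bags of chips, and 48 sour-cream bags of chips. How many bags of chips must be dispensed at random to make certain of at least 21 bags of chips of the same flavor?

91

Treat the 5 flavors as pigeonholes.
In the worst case we take at most 20 of each flavor, but all 10 salt-and-vinegar (fewer than 20), giving 20 + 20 + 20 + 10 + 20 = 90.
One more bag of chips then forces some flavor to 21, so 90 + 1 = 91.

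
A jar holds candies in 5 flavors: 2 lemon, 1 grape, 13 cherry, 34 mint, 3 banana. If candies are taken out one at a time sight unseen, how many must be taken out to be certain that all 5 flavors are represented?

The hardest flavor to obtain is grape: we could draw every other candy first — 53 − 1 = 52 candies — without a single grape one.
The next draw must be grape, so 52 + 1 = 53.

53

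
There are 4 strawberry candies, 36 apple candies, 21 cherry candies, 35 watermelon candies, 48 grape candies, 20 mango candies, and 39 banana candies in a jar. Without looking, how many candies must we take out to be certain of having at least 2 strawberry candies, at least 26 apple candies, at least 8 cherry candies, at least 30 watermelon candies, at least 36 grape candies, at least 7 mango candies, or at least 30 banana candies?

133

The worst case stops just short of every target: 1 strawberry, 25 apple, 7 cherry, 29 watermelon, 35 grape, 6 mango, 29 banana — 1 + 25 + 7 + 29 + 35 + 6 + 29 = 132 candies.
One more candy must push some flavor to its target, so 132 + 1 = 133.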